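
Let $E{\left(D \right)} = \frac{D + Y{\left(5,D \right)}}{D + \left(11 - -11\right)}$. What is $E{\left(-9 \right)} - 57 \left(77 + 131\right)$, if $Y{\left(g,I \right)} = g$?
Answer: $- \frac{154132}{13} \approx -11856.0$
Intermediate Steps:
$E{\left(D \right)} = \frac{5 + D}{22 + D}$ ($E{\left(D \right)} = \frac{D + 5}{D + \left(11 - -11\right)} = \frac{5 + D}{D + \left(11 + 11\right)} = \frac{5 + D}{D + 22} = \frac{5 + D}{22 + D}$)
$E{\left(-9 \right)} - 57 \left(77 + 131\right) = \frac{5 - 9}{22 - 9} - 57 \left(77 + 131\right) = \frac{1}{13} \left(-4\right) - 11856 = - \frac{4}{13} - 11856 = - \frac{154132}{13}$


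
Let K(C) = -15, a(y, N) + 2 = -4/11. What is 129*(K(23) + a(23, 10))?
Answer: -24639/11 ≈ -2239.9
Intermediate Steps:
a(y, N) = -26/11 (a(y, N) = -2 - 4/11 = -26/11)
129*(K(23) + a(23, 10)) = 129*(-15 - 26/11) = 129*(-191/11) = -24639/11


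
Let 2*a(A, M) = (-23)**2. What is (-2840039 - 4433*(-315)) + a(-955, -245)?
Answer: -2886759/2 ≈ -1.4434e+6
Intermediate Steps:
a(A, M) = 529/2 (a(A, M) = (1/2)*(-23)**2 = (1/2)*529 = 529/2)
(-2840039 - 4433*(-315)) + a(-955, -245) = (-2840039 - 4433*(-315)) + 529/2 = (-2840039 + 1396395) + 529/2 = -1443644 + 529/2 = -2886759/2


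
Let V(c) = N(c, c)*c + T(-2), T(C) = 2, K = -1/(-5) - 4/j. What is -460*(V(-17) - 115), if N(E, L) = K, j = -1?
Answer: 84824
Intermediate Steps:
K = 21/5 (K = -1/(-5) - 4/(-1) = -1*(-⅕) - 4*(-1) = ⅕ + 4 = 21/5 ≈ 4.2000)
N(E, L) = 21/5
V(c) = 2 + 21*c/5 (V(c) = 21*c/5 + 2 = 2 + 21*c/5)
-460*(V(-17) - 115) = -460*((2 + (21/5)*(-17)) - 115) = -460*((2 - 357/5) - 115) = -460*(-347/5 - 115) = -460*(-922/5) = 84824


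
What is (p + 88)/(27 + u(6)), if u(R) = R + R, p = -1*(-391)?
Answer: 479/39 ≈ 12.282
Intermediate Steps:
p = 391
u(R) = 2*R
(p + 88)/(27 + u(6)) = (391 + 88)/(27 + 2*6) = 479/(27 + 12) = 479/39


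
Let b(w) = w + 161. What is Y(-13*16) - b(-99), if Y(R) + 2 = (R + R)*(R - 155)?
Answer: 150944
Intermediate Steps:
Y(R) = -2 + 2*R*(-155 + R) (Y(R) = -2 + (R + R)*(R - 155) = -2 + (2*R)*(-155 + R) = -2 + 2*R*(-155 + R))
b(w) = 161 + w
Y(-13*16) - b(-99) = (-2 - (-4030)*16 + 2*(-13*16)**2) - (161 - 99) = (-2 - 310*(-208) + 2*(-208)**2) - 1*62 = (-2 + 64480 + 2*43264) - 62 = (-2 + 64480 + 86528) - 62 = 151006 - 62 = 150944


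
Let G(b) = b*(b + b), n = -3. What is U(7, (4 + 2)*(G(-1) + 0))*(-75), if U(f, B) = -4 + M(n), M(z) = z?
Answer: 525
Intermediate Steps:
G(b) = 2*b² (G(b) = b*(2*b) = 2*b²)
U(f, B) = -7 (U(f, B) = -4 - 3 = -7)
U(7, (4 + 2)*(G(-1) + 0))*(-75) = -7*(-75) = 525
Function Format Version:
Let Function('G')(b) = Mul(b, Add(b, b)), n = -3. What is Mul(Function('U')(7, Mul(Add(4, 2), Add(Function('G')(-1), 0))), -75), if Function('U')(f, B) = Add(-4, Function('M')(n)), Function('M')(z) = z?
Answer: 525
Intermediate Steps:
Function('G')(b) = Mul(2, Pow(b, 2)) (Function('G')(b) = Mul(b, Mul(2, b)) = Mul(2, Pow(b, 2)))
Function('U')(f, B) = -7 (Function('U')(f, B) = Add(-4, -3) = -7)
Mul(Function('U')(7, Mul(Add(4, 2), Add(Function('G')(-1), 0))), -75) = Mul(-7, -75) = 525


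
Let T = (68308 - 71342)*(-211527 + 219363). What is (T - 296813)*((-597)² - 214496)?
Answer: -3416021456381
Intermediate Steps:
T = -23774424 (T = -3034*7836 = -23774424)
(T - 296813)*((-597)² - 214496) = (-23774424 - 296813)*((-597)² - 214496) = -24071237*(356409 - 214496) = -24071237*141913 = -3416021456381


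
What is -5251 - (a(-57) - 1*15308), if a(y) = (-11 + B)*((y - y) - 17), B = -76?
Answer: 8578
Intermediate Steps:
a(y) = 1479 (a(y) = (-11 - 76)*((y - y) - 17) = -87*(0 - 17) = -87*(-17) = 1479)
-5251 - (a(-57) - 1*15308) = -5251 - (1479 - 1*15308) = -5251 - (1479 - 15308) = -5251 - 1*(-13829) = -5251 + 13829 = 8578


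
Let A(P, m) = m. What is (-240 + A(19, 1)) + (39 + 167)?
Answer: -33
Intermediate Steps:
(-240 + A(19, 1)) + (39 + 167) = (-240 + 1) + (39 + 167) = -239 + 206 = -33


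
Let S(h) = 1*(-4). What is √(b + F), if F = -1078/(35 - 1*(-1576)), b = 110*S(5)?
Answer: 23*I*√240218/537 ≈ 20.992*I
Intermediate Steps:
S(h) = -4
b = -440 (b = 110*(-4) = -440)
F = -1078/1611 (F = -1078/(35 + 1576) = -1078/1611 ≈ -0.66915)
√(b + F) = √(-440 - 1078/1611) = √(-709918/1611) = 23*I*√240218/537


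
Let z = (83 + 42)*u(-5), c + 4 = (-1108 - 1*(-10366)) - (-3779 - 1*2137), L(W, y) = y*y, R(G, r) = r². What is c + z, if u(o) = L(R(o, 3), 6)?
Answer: 19670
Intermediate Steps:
L(W, y) = y²
u(o) = 36 (u(o) = 6² = 36)
c = 15170 (c = -4 + ((-1108 - 1*(-10366)) - (-3779 - 1*2137)) = -4 + ((-1108 + 10366) - (-3779 - 2137)) = -4 + (9258 - 1*(-5916)) = -4 + (9258 + 5916) = -4 + 15174 = 15170)
z = 4500 (z = (83 + 42)*36 = 125*36 = 4500)
c + z = 15170 + 4500 = 19670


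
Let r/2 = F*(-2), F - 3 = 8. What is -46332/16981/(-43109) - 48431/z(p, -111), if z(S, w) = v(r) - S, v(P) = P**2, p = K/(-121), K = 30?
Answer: -389983500556757/15591391008154 ≈ -25.013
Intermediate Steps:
F = 11 (F = 3 + 8 = 11)
p = -30/121 (p = 30/(-121) = 30*(-1/121) = -30/121 ≈ -0.24793)
r = -44 (r = 2*(11*(-2)) = 2*(-22) = -44)
z(S, w) = 1936 - S (z(S, w) = (-44)**2 - S = 1936 - S)
-46332/16981/(-43109) - 48431/z(p, -111) = -46332/16981/(-43109) - 48431/(1936 - 1*(-30/121)) = -46332*1/16981*(-1/43109) - 48431/(1936 + 30/121) = -46332/16981*(-1/43109) - 48431/234286/121 = 4212/66548539 - 48431*121/234286 = 4212/66548539 - 5860151/234286 = -389983500556757/15591391008154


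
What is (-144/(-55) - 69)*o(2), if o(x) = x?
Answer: -7302/55 ≈ -132.76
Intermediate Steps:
(-144/(-55) - 69)*o(2) = (-144/(-55) - 69)*2 = (-144*(-1/55) - 69)*2 = (144/55 - 69)*2 = -3651/55*2 = -7302/55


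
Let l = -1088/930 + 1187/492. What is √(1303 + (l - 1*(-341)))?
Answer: √2392013274585/38130 ≈ 40.562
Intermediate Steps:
l = 94769/76260 (l = -1088*1/930 + 1187*(1/492) = -544/465 + 1187/492 = 94769/76260 ≈ 1.2427)
√(1303 + (l - 1*(-341))) = √(1303 + (94769/76260 - 1*(-341))) = √(1303 + (94769/76260 + 341)) = √(1303 + 26099429/76260) = √(125466209/76260) = √2392013274585/38130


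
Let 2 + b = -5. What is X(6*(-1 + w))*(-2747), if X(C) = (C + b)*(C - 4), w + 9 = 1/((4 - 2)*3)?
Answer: -11422026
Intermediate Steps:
w = -53/6 (w = -9 + 1/((4 - 2)*3) = -9 + (1/3)/2 = -9 + (1/2)*(1/3) = -9 + 1/6 = -53/6 ≈ -8.8333)
b = -7 (b = -2 - 5 = -7)
X(C) = (-7 + C)*(-4 + C) (X(C) = (C - 7)*(C - 4) = (-7 + C)*(-4 + C))
X(6*(-1 + w))*(-2747) = (28 + (6*(-1 - 53/6))**2 - 66*(-1 - 53/6))*(-2747) = (28 + (6*(-59/6))**2 - 66*(-59)/6)*(-2747) = (28 + (-59)**2 - 11*(-59))*(-2747) = (28 + 3481 + 649)*(-2747) = 4158*(-2747) = -11422026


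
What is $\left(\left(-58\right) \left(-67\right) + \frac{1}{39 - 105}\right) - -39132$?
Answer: $\frac{2839187}{66} \approx 43018.0$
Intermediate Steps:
$\left(\left(-58\right) \left(-67\right) + \frac{1}{39 - 105}\right) - -39132 = \left(3886 + \frac{1}{-66}\right) + 39132 = \left(3886 - \frac{1}{66}\right) + 39132 = \frac{256475}{66} + 39132 = \frac{2839187}{66}$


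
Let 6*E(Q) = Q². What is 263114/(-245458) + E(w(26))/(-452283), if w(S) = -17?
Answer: -357041436467/333049441842 ≈ -1.0720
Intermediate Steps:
E(Q) = Q²/6
263114/(-245458) + E(w(26))/(-452283) = 263114/(-245458) + ((⅙)*(-17)²)/(-452283) = 263114*(-1/245458) + ((⅙)*289)*(-1/452283) = -131557/122729 + (289/6)*(-1/452283) = -131557/122729 - 289/2713698 = -357041436467/333049441842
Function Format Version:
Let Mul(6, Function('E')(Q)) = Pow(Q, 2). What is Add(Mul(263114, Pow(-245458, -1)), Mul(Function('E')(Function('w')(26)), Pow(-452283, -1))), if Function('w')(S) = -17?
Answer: Rational(-357041436467, 333049441842) ≈ -1.0720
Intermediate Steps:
Function('E')(Q) = Mul(Rational(1, 6), Pow(Q, 2))
Add(Mul(263114, Pow(-245458, -1)), Mul(Function('E')(Function('w')(26)), Pow(-452283, -1))) = Add(Mul(263114, Pow(-245458, -1)), Mul(Mul(Rational(1, 6), Pow(-17, 2)), Pow(-452283, -1))) = Add(Mul(263114, Rational(-1, 245458)), Mul(Mul(Rational(1, 6), 289), Rational(-1, 452283))) = Add(Rational(-131557, 122729), Mul(Rational(289, 6), Rational(-1, 452283))) = Add(Rational(-131557, 122729), Rational(-289, 2713698)) = Rational(-357041436467, 333049441842)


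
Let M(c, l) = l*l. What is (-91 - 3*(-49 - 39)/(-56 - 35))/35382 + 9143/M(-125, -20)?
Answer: 14717432983/643952400 ≈ 22.855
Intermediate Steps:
M(c, l) = l²
(-91 - 3*(-49 - 39)/(-56 - 35))/35382 + 9143/M(-125, -20) = (-91 - 3*(-49 - 39)/(-56 - 35))/35382 + 9143/((-20)²) = (-91 - (-264)/(-91))*(1/35382) + 9143/400 = (-91 - (-264)*(-1)/91)*(1/35382) + 9143*(1/400) = (-91 - 3*88/91)*(1/35382) + 9143/400 = (-91 - 264/91)*(1/35382) + 9143/400 = -8545/91*1/35382 + 9143/400 = -8545/3219762 + 9143/400 = 14717432983/643952400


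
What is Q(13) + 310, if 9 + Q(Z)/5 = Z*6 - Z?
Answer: 590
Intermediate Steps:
Q(Z) = -45 + 25*Z (Q(Z) = -45 + 5*(Z*6 - Z) = -45 + 5*(6*Z - Z) = -45 + 5*(5*Z) = -45 + 25*Z)
Q(13) + 310 = (-45 + 25*13) + 310 = (-45 + 325) + 310 = 280 + 310 = 590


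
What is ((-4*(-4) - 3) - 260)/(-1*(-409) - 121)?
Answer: -247/288 ≈ -0.85764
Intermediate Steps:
((-4*(-4) - 3) - 260)/(-1*(-409) - 121) = ((16 - 3) - 260)/(409 - 121) = (13 - 260)/288 = -247*1/288 = -247/288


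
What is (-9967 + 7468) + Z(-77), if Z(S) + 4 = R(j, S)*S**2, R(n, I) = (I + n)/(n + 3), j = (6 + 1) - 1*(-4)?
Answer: -30454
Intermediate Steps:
j = 11 (j = 7 + 4 = 11)
R(n, I) = (I + n)/(3 + n)
Z(S) = -4 + S**2*(11/14 + S/14) (Z(S) = -4 + ((S + 11)/(3 + 11))*S**2 = -4 + ((11 + S)/14)*S**2 = -4 + (11/14 + S/14)*S**2 = -4 + S**2*(11/14 + S/14))
(-9967 + 7468) + Z(-77) = (-9967 + 7468) + (-4 + (1/14)*(-77)**2*(11 - 77)) = -2499 + (-4 + (1/14)*5929*(-66)) = -2499 + (-4 - 27951) = -2499 - 27955 = -30454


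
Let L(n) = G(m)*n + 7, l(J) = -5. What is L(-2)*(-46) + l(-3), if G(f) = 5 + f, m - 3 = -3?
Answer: 133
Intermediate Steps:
m = 0 (m = 3 - 3 = 0)
L(n) = 7 + 5*n (L(n) = (5 + 0)*n + 7 = 5*n + 7 = 7 + 5*n)
L(-2)*(-46) + l(-3) = (7 + 5*(-2))*(-46) - 5 = (7 - 10)*(-46) - 5 = -3*(-46) - 5 = 138 - 5 = 133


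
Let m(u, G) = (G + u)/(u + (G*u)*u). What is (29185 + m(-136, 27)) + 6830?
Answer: 17980704731/499256 ≈ 36015.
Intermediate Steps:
m(u, G) = (G + u)/(u + G*u**2)
(29185 + m(-136, 27)) + 6830 = (29185 + (27 - 136)/((-136)*(1 + 27*(-136)))) + 6830 = (29185 - 1/136*(-109)/(1 - 3672)) + 6830 = (29185 - 1/136*(-109)/(-3671)) + 6830 = (29185 - 1/136*(-1/3671)*(-109)) + 6830 = (29185 - 109/499256) + 6830 = 14570786251/499256 + 6830 = 17980704731/499256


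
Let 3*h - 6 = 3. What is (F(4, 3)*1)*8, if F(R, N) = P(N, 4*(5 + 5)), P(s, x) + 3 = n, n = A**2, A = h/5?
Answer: -528/25 ≈ -21.120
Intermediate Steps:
h = 3 (h = 2 + (1/3)*3 = 2 + 1 = 3)
A = 3/5 ≈ 0.60000
n = 9/25 (n = (3/5)**2 = 9/25 ≈ 0.36000)
P(s, x) = -66/25 (P(s, x) = -3 + 9/25 = -66/25)
F(R, N) = -66/25
(F(4, 3)*1)*8 = -66/25*1*8 = -66/25*8 = -528/25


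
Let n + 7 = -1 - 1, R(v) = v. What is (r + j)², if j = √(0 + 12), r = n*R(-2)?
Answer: 336 + 72*√3 ≈ 460.71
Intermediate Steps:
n = -9 (n = -7 + (-1 - 1) = -7 - 2 = -9)
r = 18 (r = -9*(-2) = 18)
j = 2*√3 (j = √12 = 2*√3 ≈ 3.4641)
(r + j)² = (18 + 2*√3)²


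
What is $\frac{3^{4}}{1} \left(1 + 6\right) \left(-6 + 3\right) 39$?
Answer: $-66339$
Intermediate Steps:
$\frac{3^{4}}{1} \left(1 + 6\right) \left(-6 + 3\right) 39 = 81 \cdot 1 \cdot 7 \left(-3\right) 39 = 81 \cdot 7 \left(-3\right) 39 = 567 \left(-3\right) 39 = \left(-1701\right) 39 = -66339$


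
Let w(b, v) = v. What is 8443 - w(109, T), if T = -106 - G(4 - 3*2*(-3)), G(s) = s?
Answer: 8571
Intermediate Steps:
T = -128 (T = -106 - (4 - 3*2*(-3)) = -106 - (4 - 6*(-3)) = -106 - (4 + 18) = -106 - 1*22 = -106 - 22 = -128)
8443 - w(109, T) = 8443 - 1*(-128) = 8443 + 128 = 8571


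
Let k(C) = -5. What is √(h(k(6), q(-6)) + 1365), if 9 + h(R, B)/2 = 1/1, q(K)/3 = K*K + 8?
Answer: √1349 ≈ 36.729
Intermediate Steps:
q(K) = 24 + 3*K² (q(K) = 3*(K*K + 8) = 3*(K² + 8) = 3*(8 + K²) = 24 + 3*K²)
h(R, B) = -16 (h(R, B) = -18 + 2/1 = -18 + 2*1 = -18 + 2 = -16)
√(h(k(6), q(-6)) + 1365) = √(-16 + 1365) = √1349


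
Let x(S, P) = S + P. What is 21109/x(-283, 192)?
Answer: -21109/91 ≈ -231.97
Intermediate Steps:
x(S, P) = P + S
21109/x(-283, 192) = 21109/(192 - 283) = 21109/(-91) = 21109*(-1/91) = -21109/91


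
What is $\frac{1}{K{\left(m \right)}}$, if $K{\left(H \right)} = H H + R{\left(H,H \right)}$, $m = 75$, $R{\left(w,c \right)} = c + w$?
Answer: $\frac{1}{5775} \approx 0.00017316$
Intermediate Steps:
$K{\left(H \right)} = H^{2} + 2 H$ ($K{\left(H \right)} = H H + \left(H + H\right) = H^{2} + 2 H$)
$\frac{1}{K{\left(m \right)}} = \frac{1}{75 \left(2 + 75\right)} = \frac{1}{75 \cdot 77} = \frac{1}{5775}$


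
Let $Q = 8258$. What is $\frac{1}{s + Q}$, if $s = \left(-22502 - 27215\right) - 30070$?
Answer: $- \frac{1}{71529} \approx -1.398 \cdot 10^{-5}$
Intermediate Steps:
$s = -79787$ ($s = -49717 - 30070 = -79787$)
$\frac{1}{s + Q} = \frac{1}{-79787 + 8258} = \frac{1}{-71529} = - \frac{1}{71529}$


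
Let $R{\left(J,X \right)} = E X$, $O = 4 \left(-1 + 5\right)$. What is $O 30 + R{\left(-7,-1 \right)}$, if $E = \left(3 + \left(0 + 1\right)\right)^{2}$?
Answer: $464$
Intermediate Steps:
$O = 16$ ($O = 4 \cdot 4 = 16$)
$E = 16$ ($E = \left(3 + 1\right)^{2} = 4^{2} = 16$)
$R{\left(J,X \right)} = 16 X$
$O 30 + R{\left(-7,-1 \right)} = 16 \cdot 30 + 16 \left(-1\right) = 480 - 16 = 464$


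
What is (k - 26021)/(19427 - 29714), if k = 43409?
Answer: -644/381 ≈ -1.6903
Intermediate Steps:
(k - 26021)/(19427 - 29714) = (43409 - 26021)/(19427 - 29714) = 17388/(-10287) = 17388*(-1/10287) = -644/381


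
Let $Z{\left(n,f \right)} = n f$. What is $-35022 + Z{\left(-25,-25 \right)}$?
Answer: $-34397$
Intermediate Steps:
$Z{\left(n,f \right)} = f n$
$-35022 + Z{\left(-25,-25 \right)} = -35022 - -625 = -35022 + 625 = -34397$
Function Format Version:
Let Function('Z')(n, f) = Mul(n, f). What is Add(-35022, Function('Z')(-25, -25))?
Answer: -34397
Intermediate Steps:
Function('Z')(n, f) = Mul(f, n)
Add(-35022, Function('Z')(-25, -25)) = Add(-35022, Mul(-25, -25)) = Add(-35022, 625) = -34397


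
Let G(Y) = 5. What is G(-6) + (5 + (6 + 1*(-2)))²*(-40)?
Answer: -3235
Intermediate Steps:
G(-6) + (5 + (6 + 1*(-2)))²*(-40) = 5 + (5 + (6 + 1*(-2)))²*(-40) = 5 + (5 + (6 - 2))²*(-40) = 5 + (5 + 4)²*(-40) = 5 + 9²*(-40) = 5 + 81*(-40) = 5 - 3240 = -3235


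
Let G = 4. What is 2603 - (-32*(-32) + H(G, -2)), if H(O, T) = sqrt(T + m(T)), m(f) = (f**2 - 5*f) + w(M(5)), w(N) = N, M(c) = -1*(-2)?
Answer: 1579 - sqrt(14) ≈ 1575.3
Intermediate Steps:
M(c) = 2
m(f) = 2 + f**2 - 5*f (m(f) = (f**2 - 5*f) + 2 = 2 + f**2 - 5*f)
H(O, T) = sqrt(2 + T**2 - 4*T) (H(O, T) = sqrt(T + (2 + T**2 - 5*T)) = sqrt(2 + T**2 - 4*T))
2603 - (-32*(-32) + H(G, -2)) = 2603 - (-32*(-32) + sqrt(2 + (-2)**2 - 4*(-2))) = 2603 - (1024 + sqrt(2 + 4 + 8)) = 2603 - (1024 + sqrt(14)) = 2603 + (-1024 - sqrt(14)) = 1579 - sqrt(14)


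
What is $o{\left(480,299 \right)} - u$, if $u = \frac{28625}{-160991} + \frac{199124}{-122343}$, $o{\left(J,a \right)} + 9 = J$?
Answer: $\frac{9312432661282}{19696121913} \approx 472.81$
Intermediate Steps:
$o{\left(J,a \right)} = -9 + J$
$u = - \frac{35559240259}{19696121913}$ ($u = 28625 \left(- \frac{1}{160991}\right) + 199124 \left(- \frac{1}{122343}\right) = - \frac{28625}{160991} - \frac{199124}{122343} = - \frac{35559240259}{19696121913} \approx -1.8054$)
$o{\left(480,299 \right)} - u = \left(-9 + 480\right) - - \frac{35559240259}{19696121913} = 471 + \frac{35559240259}{19696121913} = \frac{9312432661282}{19696121913}$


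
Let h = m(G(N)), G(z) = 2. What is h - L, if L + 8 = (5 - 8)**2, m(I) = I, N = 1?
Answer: 1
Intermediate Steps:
h = 2
L = 1 (L = -8 + (5 - 8)**2 = -8 + (-3)**2 = -8 + 9 = 1)
h - L = 2 - 1*1 = 2 - 1 = 1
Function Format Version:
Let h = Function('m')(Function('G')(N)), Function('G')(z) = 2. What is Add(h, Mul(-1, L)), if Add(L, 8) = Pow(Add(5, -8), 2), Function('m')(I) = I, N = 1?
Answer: 1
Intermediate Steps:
h = 2
L = 1 (L = Add(-8, Pow(Add(5, -8), 2)) = Add(-8, Pow(-3, 2)) = Add(-8, 9) = 1)
Add(h, Mul(-1, L)) = Add(2, Mul(-1, 1)) = Add(2, -1) = 1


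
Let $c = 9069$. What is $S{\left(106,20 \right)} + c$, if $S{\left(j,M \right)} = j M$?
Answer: $11189$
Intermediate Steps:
$S{\left(j,M \right)} = M j$
$S{\left(106,20 \right)} + c = 20 \cdot 106 + 9069 = 2120 + 9069 = 11189$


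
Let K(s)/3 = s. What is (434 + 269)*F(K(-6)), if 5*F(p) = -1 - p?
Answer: 11951/5 ≈ 2390.2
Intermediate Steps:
K(s) = 3*s
F(p) = -⅕ - p/5 (F(p) = (-1 - p)/5 = -⅕ - p/5)
(434 + 269)*F(K(-6)) = (434 + 269)*(-⅕ - 3*(-6)/5) = 703*(-⅕ - ⅕*(-18)) = 703*(-⅕ + 18/5) = 703*(17/5) = 11951/5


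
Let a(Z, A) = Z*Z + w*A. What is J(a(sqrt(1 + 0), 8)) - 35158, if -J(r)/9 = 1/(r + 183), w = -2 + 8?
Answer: -8156665/232 ≈ -35158.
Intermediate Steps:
w = 6
a(Z, A) = Z**2 + 6*A (a(Z, A) = Z*Z + 6*A = Z**2 + 6*A)
J(r) = -9/(183 + r) (J(r) = -9/(r + 183) = -9/(183 + r))
J(a(sqrt(1 + 0), 8)) - 35158 = -9/(183 + ((sqrt(1 + 0))**2 + 6*8)) - 35158 = -9/(183 + ((sqrt(1))**2 + 48)) - 35158 = -9/(183 + (1**2 + 48)) - 35158 = -9/(183 + (1 + 48)) - 35158 = -9/(183 + 49) - 35158 = -9/232 - 35158 = -8156665/232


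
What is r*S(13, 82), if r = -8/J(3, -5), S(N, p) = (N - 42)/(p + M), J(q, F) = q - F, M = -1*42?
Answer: 29/40 ≈ 0.72500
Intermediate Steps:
M = -42
S(N, p) = (-42 + N)/(-42 + p) (S(N, p) = (N - 42)/(p - 42) = (-42 + N)/(-42 + p))
r = -1 (r = -8/(3 - 1*(-5)) = -8/(3 + 5) = -8/8 = -8*1/8 = -1)
r*S(13, 82) = -(-42 + 13)/(-42 + 82) = -(-29)/40 = -1*(-29/40) = 29/40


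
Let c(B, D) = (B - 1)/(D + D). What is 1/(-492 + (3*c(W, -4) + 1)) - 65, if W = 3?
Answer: -127859/1967 ≈ -65.002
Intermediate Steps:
c(B, D) = (-1 + B)/(2*D) (c(B, D) = (-1 + B)/((2*D)) = (-1 + B)*(1/(2*D)) = (-1 + B)/(2*D))
1/(-492 + (3*c(W, -4) + 1)) - 65 = 1/(-492 + (3*((½)*(-1 + 3)/(-4)) + 1)) - 65 = 1/(-492 + (3*((½)*(-¼)*2) + 1)) - 65 = 1/(-492 + (3*(-¼) + 1)) - 65 = 1/(-492 + (-¾ + 1)) - 65 = 1/(-492 + ¼) - 65 = 1/(-1967/4) - 65 = -4/1967 - 65 = -127859/1967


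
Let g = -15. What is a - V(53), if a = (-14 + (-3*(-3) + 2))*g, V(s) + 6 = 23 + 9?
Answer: 19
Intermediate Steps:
V(s) = 26 (V(s) = -6 + (23 + 9) = -6 + 32 = 26)
a = 45 (a = (-14 + (-3*(-3) + 2))*(-15) = (-14 + (9 + 2))*(-15) = (-14 + 11)*(-15) = -3*(-15) = 45)
a - V(53) = 45 - 1*26 = 45 - 26 = 19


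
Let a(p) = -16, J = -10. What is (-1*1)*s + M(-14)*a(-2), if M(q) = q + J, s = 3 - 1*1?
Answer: 382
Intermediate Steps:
s = 2 (s = 3 - 1 = 2)
M(q) = -10 + q (M(q) = q - 10 = -10 + q)
(-1*1)*s + M(-14)*a(-2) = -1*1*2 + (-10 - 14)*(-16) = -1*2 - 24*(-16) = -2 + 384 = 382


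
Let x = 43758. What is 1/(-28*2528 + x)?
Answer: -1/27026 ≈ -3.7001e-5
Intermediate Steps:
1/(-28*2528 + x) = 1/(-28*2528 + 43758) = 1/(-70784 + 43758) = 1/(-27026) = -1/27026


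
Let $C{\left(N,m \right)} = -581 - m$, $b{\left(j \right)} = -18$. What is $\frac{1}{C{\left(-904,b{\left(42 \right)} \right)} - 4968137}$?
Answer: $- \frac{1}{4968700} \approx -2.0126 \cdot 10^{-7}$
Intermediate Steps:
$\frac{1}{C{\left(-904,b{\left(42 \right)} \right)} - 4968137} = \frac{1}{\left(-581 - -18\right) - 4968137} = \frac{1}{\left(-581 + 18\right) - 4968137} = \frac{1}{-563 - 4968137} = \frac{1}{-4968700} = - \frac{1}{4968700}$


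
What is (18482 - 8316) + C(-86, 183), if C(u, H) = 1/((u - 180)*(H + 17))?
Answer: 540831199/53200 ≈ 10166.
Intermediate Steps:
C(u, H) = 1/((-180 + u)*(17 + H))
(18482 - 8316) + C(-86, 183) = (18482 - 8316) + 1/(-3060 - 180*183 + 17*(-86) + 183*(-86)) = 10166 + 1/(-3060 - 32940 - 1462 - 15738) = 10166 + 1/(-53200) = 10166 - 1/53200 = 540831199/53200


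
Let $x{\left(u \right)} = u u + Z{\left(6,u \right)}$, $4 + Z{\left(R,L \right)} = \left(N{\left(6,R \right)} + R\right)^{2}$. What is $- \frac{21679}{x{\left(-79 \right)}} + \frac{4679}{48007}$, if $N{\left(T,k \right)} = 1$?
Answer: $- \frac{144475937}{43110286} \approx -3.3513$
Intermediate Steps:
$Z{\left(R,L \right)} = -4 + \left(1 + R\right)^{2}$
$x{\left(u \right)} = 45 + u^{2}$ ($x{\left(u \right)} = u u - \left(4 - \left(1 + 6\right)^{2}\right) = u^{2} - \left(4 - 7^{2}\right) = u^{2} + \left(-4 + 49\right) = u^{2} + 45 = 45 + u^{2}$)
$- \frac{21679}{x{\left(-79 \right)}} + \frac{4679}{48007} = - \frac{21679}{45 + \left(-79\right)^{2}} + \frac{4679}{48007} = - \frac{21679}{45 + 6241} + 4679 \cdot \frac{1}{48007} = - \frac{21679}{6286} + \frac{4679}{48007} = \left(-21679\right) \frac{1}{6286} + \frac{4679}{48007} = - \frac{3097}{898} + \frac{4679}{48007} = - \frac{144475937}{43110286}$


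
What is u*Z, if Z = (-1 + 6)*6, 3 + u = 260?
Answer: 7710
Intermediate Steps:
u = 257 (u = -3 + 260 = 257)
Z = 30 (Z = 5*6 = 30)
u*Z = 257*30 = 7710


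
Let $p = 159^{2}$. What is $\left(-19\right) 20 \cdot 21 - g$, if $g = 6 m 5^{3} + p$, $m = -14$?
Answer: $-22761$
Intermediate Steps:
$p = 25281$
$g = 14781$ ($g = 6 \left(-14\right) 5^{3} + 25281 = \left(-84\right) 125 + 25281 = -10500 + 25281 = 14781$)
$\left(-19\right) 20 \cdot 21 - g = \left(-19\right) 20 \cdot 21 - 14781 = \left(-380\right) 21 - 14781 = -7980 - 14781 = -22761$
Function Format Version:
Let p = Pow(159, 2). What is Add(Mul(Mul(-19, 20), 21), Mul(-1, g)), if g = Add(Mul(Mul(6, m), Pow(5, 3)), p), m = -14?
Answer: -22761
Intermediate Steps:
p = 25281
g = 14781 (g = Add(Mul(Mul(6, -14), Pow(5, 3)), 25281) = Add(Mul(-84, 125), 25281) = Add(-10500, 25281) = 14781)
Add(Mul(Mul(-19, 20), 21), Mul(-1, g)) = Add(Mul(Mul(-19, 20), 21), Mul(-1, 14781)) = Add(Mul(-380, 21), -14781) = Add(-7980, -14781) = -22761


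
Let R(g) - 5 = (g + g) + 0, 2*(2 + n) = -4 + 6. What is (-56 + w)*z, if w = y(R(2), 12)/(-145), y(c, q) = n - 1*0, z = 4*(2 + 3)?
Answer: -32476/29 ≈ -1119.9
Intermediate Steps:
n = -1 (n = -2 + (-4 + 6)/2 = -2 + (1/2)*2 = -2 + 1 = -1)
z = 20 (z = 4*5 = 20)
R(g) = 5 + 2*g (R(g) = 5 + ((g + g) + 0) = 5 + (2*g + 0) = 5 + 2*g)
y(c, q) = -1 (y(c, q) = -1 - 1*0 = -1 + 0 = -1)
w = 1/145 (w = -1/(-145) = -1*(-1/145) = 1/145 ≈ 0.0068966)
(-56 + w)*z = (-56 + 1/145)*20 = -8119/145*20 = -32476/29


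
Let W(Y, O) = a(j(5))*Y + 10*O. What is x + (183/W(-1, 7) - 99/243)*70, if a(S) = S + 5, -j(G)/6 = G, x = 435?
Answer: 277699/513 ≈ 541.32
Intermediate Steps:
j(G) = -6*G
a(S) = 5 + S
W(Y, O) = -25*Y + 10*O (W(Y, O) = (5 - 6*5)*Y + 10*O = (5 - 30)*Y + 10*O = -25*Y + 10*O)
x + (183/W(-1, 7) - 99/243)*70 = 435 + (183/(-25*(-1) + 10*7) - 99/243)*70 = 435 + (183/(25 + 70) - 99*1/243)*70 = 435 + (183/95 - 11/27)*70 = 435 + (3896/2565)*70 = 435 + 54544/513 = 277699/513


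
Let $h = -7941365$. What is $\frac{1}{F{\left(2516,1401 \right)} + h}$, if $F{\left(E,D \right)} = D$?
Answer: $- \frac{1}{7939964} \approx -1.2595 \cdot 10^{-7}$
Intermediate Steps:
$\frac{1}{F{\left(2516,1401 \right)} + h} = \frac{1}{1401 - 7941365} = \frac{1}{-7939964} = - \frac{1}{7939964}$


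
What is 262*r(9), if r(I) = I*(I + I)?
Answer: 42444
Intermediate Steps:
r(I) = 2*I**2 (r(I) = I*(2*I) = 2*I**2)
262*r(9) = 262*(2*9**2) = 262*(2*81) = 262*162 = 42444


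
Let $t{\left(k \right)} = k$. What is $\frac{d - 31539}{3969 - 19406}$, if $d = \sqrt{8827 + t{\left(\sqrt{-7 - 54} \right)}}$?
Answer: $\frac{31539}{15437} - \frac{\sqrt{8827 + i \sqrt{61}}}{15437} \approx 2.037 - 2.6926 \cdot 10^{-6} i$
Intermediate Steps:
$d = \sqrt{8827 + i \sqrt{61}}$ ($d = \sqrt{8827 + \sqrt{-7 - 54}} = \sqrt{8827 + \sqrt{-61}} = \sqrt{8827 + i \sqrt{61}} \approx 93.952 + 0.0416 i$)
$\frac{d - 31539}{3969 - 19406} = \frac{\sqrt{8827 + i \sqrt{61}} - 31539}{3969 - 19406} = \frac{-31539 + \sqrt{8827 + i \sqrt{61}}}{-15437} = \left(-31539 + \sqrt{8827 + i \sqrt{61}}\right) \left(- \frac{1}{15437}\right) = \frac{31539}{15437} - \frac{\sqrt{8827 + i \sqrt{61}}}{15437}$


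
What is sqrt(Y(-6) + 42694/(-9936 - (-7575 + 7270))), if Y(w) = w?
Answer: 8*I*sqrt(15120670)/9631 ≈ 3.23*I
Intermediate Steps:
sqrt(Y(-6) + 42694/(-9936 - (-7575 + 7270))) = sqrt(-6 + 42694/(-9936 - (-7575 + 7270))) = sqrt(-6 + 42694/(-9936 - 1*(-305))) = sqrt(-6 + 42694/(-9936 + 305)) = sqrt(-6 + 42694/(-9631)) = sqrt(-6 + 42694*(-1/9631)) = sqrt(-6 - 42694/9631) = sqrt(-100480/9631) = 8*I*sqrt(15120670)/9631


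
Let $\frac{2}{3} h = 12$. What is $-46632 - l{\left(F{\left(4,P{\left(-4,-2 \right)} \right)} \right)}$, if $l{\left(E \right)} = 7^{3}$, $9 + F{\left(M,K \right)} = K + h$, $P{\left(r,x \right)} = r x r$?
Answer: $-46975$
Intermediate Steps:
$h = 18$ ($h = \frac{3}{2} \cdot 12 = 18$)
$P{\left(r,x \right)} = x r^{2}$
$F{\left(M,K \right)} = 9 + K$ ($F{\left(M,K \right)} = -9 + \left(K + 18\right) = -9 + \left(18 + K\right) = 9 + K$)
$l{\left(E \right)} = 343$
$-46632 - l{\left(F{\left(4,P{\left(-4,-2 \right)} \right)} \right)} = -46632 - 343 = -46975$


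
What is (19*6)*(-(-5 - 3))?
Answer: 912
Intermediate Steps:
(19*6)*(-(-5 - 3)) = 114*(-1*(-8)) = 114*8 = 912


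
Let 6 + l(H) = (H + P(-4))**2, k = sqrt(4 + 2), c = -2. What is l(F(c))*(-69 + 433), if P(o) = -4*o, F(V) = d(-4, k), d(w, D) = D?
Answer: 93184 + 11648*sqrt(6) ≈ 1.2172e+5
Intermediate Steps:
k = sqrt(6) ≈ 2.4495
F(V) = sqrt(6)
l(H) = -6 + (16 + H)**2 (l(H) = -6 + (H - 4*(-4))**2 = -6 + (H + 16)**2 = -6 + (16 + H)**2)
l(F(c))*(-69 + 433) = (-6 + (16 + sqrt(6))**2)*(-69 + 433) = (-6 + (16 + sqrt(6))**2)*364 = -2184 + 364*(16 + sqrt(6))**2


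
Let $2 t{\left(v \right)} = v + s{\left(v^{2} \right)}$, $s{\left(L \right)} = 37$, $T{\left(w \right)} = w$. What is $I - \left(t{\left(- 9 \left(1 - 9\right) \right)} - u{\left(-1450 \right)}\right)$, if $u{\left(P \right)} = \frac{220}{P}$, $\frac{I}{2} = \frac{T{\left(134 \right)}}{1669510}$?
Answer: $- \frac{2645998627}{48415790} \approx -54.652$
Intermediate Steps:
$I = \frac{134}{834755}$ ($I = 2 \cdot \frac{134}{1669510} = 2 \cdot 134 \cdot \frac{1}{1669510} = 2 \cdot \frac{67}{834755} = \frac{134}{834755} \approx 0.00016053$)
$t{\left(v \right)} = \frac{37}{2} + \frac{v}{2}$ ($t{\left(v \right)} = \frac{v + 37}{2} = \frac{37 + v}{2} = \frac{37}{2} + \frac{v}{2}$)
$I - \left(t{\left(- 9 \left(1 - 9\right) \right)} - u{\left(-1450 \right)}\right) = \frac{134}{834755} - \left(\left(\frac{37}{2} + \frac{\left(-9\right) \left(1 - 9\right)}{2}\right) - \frac{220}{-1450}\right) = \frac{134}{834755} - \left(\left(\frac{37}{2} + \frac{\left(-9\right) \left(-8\right)}{2}\right) - 220 \left(- \frac{1}{1450}\right)\right) = \frac{134}{834755} - \left(\left(\frac{37}{2} + \frac{1}{2} \cdot 72\right) - - \frac{22}{145}\right) = \frac{134}{834755} - \left(\left(\frac{37}{2} + 36\right) + \frac{22}{145}\right) = \frac{134}{834755} - \left(\frac{109}{2} + \frac{22}{145}\right) = \frac{134}{834755} - \frac{15849}{290} = - \frac{2645998627}{48415790}$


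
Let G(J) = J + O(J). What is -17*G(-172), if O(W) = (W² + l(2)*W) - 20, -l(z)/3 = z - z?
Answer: -499664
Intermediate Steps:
l(z) = 0 (l(z) = -3*(z - z) = -3*0 = 0)
O(W) = -20 + W² (O(W) = (W² + 0*W) - 20 = (W² + 0) - 20 = W² - 20 = -20 + W²)
G(J) = -20 + J + J² (G(J) = J + (-20 + J²) = -20 + J + J²)
-17*G(-172) = -17*(-20 - 172 + (-172)²) = -17*(-20 - 172 + 29584) = -17*29392 = -499664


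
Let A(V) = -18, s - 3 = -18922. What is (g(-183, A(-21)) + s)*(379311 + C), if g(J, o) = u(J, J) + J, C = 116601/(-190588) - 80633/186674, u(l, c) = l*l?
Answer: 97076447832179542399/17788912156 ≈ 5.4571e+9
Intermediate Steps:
s = -18919 (s = 3 - 18922 = -18919)
u(l, c) = l**2
C = -18567028639/17788912156 (C = 116601*(-1/190588) - 80633*1/186674 = -116601/190588 - 80633/186674 = -18567028639/17788912156 ≈ -1.0437)
g(J, o) = J + J**2 (g(J, o) = J**2 + J = J + J**2)
(g(-183, A(-21)) + s)*(379311 + C) = (-183*(1 - 183) - 18919)*(379311 - 18567028639/17788912156) = (-183*(-182) - 18919)*(6747511491775877/17788912156) = (33306 - 18919)*(6747511491775877/17788912156) = 14387*(6747511491775877/17788912156) = 97076447832179542399/17788912156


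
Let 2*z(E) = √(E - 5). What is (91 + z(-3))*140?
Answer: 12740 + 140*I*√2 ≈ 12740.0 + 197.99*I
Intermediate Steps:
z(E) = √(-5 + E)/2 (z(E) = √(E - 5)/2 = √(-5 + E)/2)
(91 + z(-3))*140 = (91 + √(-5 - 3)/2)*140 = (91 + √(-8)/2)*140 = (91 + (2*I*√2)/2)*140 = (91 + I*√2)*140 = 12740 + 140*I*√2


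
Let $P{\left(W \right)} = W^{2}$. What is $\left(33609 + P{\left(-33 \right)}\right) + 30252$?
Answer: $64950$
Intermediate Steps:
$\left(33609 + P{\left(-33 \right)}\right) + 30252 = \left(33609 + \left(-33\right)^{2}\right) + 30252 = \left(33609 + 1089\right) + 30252 = 34698 + 30252 = 64950$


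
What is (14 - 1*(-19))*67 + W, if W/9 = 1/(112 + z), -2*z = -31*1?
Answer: 187941/85 ≈ 2211.1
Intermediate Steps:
z = 31/2 (z = -(-31)/2 = -½*(-31) = 31/2 ≈ 15.500)
W = 6/85 (W = 9/(112 + 31/2) = 9/(255/2) = 9*(2/255) = 6/85 ≈ 0.070588)
(14 - 1*(-19))*67 + W = (14 - 1*(-19))*67 + 6/85 = (14 + 19)*67 + 6/85 = 33*67 + 6/85 = 2211 + 6/85 = 187941/85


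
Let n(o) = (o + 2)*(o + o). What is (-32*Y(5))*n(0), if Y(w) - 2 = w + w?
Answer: 0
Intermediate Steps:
Y(w) = 2 + 2*w (Y(w) = 2 + (w + w) = 2 + 2*w)
n(o) = 2*o*(2 + o) (n(o) = (2 + o)*(2*o) = 2*o*(2 + o))
(-32*Y(5))*n(0) = (-32*(2 + 2*5))*(2*0*(2 + 0)) = (-32*(2 + 10))*(2*0*2) = -32*12*0 = -384*0 = 0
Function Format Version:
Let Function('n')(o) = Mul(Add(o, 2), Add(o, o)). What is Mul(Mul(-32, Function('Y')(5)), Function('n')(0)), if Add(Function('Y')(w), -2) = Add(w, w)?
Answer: 0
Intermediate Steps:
Function('Y')(w) = Add(2, Mul(2, w)) (Function('Y')(w) = Add(2, Add(w, w)) = Add(2, Mul(2, w)))
Function('n')(o) = Mul(2, o, Add(2, o)) (Function('n')(o) = Mul(Add(2, o), Mul(2, o)) = Mul(2, o, Add(2, o)))
Mul(Mul(-32, Function('Y')(5)), Function('n')(0)) = Mul(Mul(-32, Add(2, Mul(2, 5))), Mul(2, 0, Add(2, 0))) = Mul(Mul(-32, Add(2, 10)), Mul(2, 0, 2)) = Mul(Mul(-32, 12), 0) = Mul(-384, 0) = 0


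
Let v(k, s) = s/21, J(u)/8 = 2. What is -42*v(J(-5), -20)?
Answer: 40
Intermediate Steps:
J(u) = 16 (J(u) = 8*2 = 16)
v(k, s) = s/21 (v(k, s) = s*(1/21) = s/21)
-42*v(J(-5), -20) = -2*(-20) = -42*(-20/21) = 40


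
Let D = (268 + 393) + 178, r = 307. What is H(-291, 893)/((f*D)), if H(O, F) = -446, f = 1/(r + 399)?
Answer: -314876/839 ≈ -375.30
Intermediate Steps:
D = 839 (D = 661 + 178 = 839)
f = 1/706 (f = 1/(307 + 399) = 1/706 ≈ 0.0014164)
H(-291, 893)/((f*D)) = -446/((1/706)*839) = -446/839/706 = -446*706/839 = -314876/839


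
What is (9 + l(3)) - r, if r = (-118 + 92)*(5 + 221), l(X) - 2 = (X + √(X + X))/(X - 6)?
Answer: 5886 - √6/3 ≈ 5885.2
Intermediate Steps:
l(X) = 2 + (X + √2*√X)/(-6 + X) (l(X) = 2 + (X + √(X + X))/(X - 6) = 2 + (X + √(2*X))/(-6 + X) = 2 + (X + √2*√X)/(-6 + X))
r = -5876 (r = -26*226 = -5876)
(9 + l(3)) - r = (9 + (-12 + 3*3 + √2*√3)/(-6 + 3)) - 1*(-5876) = (9 + (-12 + 9 + √6)/(-3)) + 5876 = (9 - (-3 + √6)/3) + 5876 = (9 + (1 - √6/3)) + 5876 = (10 - √6/3) + 5876 = 5886 - √6/3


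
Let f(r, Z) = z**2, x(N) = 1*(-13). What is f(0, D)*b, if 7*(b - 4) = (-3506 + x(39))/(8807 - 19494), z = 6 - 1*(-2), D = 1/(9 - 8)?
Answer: 19376320/74809 ≈ 259.01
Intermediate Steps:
x(N) = -13
D = 1 (D = 1/1 = 1)
z = 8 (z = 6 + 2 = 8)
f(r, Z) = 64 (f(r, Z) = 8**2 = 64)
b = 302755/74809 (b = 4 + ((-3506 - 13)/(8807 - 19494))/7 = 4 + (-3519/(-10687))/7 = 4 + (-3519*(-1/10687))/7 = 4 + (1/7)*(3519/10687) = 4 + 3519/74809 = 302755/74809 ≈ 4.0470)
f(0, D)*b = 64*(302755/74809) = 19376320/74809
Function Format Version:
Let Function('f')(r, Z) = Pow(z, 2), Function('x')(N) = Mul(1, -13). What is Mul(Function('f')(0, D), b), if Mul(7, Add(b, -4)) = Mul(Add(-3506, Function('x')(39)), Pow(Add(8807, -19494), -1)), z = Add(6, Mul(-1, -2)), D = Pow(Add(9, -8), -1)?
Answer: Rational(19376320, 74809) ≈ 259.01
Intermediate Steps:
Function('x')(N) = -13
D = 1 (D = Pow(1, -1) = 1)
z = 8 (z = Add(6, 2) = 8)
Function('f')(r, Z) = 64 (Function('f')(r, Z) = Pow(8, 2) = 64)
b = Rational(302755, 74809) (b = Add(4, Mul(Rational(1, 7), Mul(Add(-3506, -13), Pow(Add(8807, -19494), -1)))) = Add(4, Mul(Rational(1, 7), Mul(-3519, Pow(-10687, -1)))) = Add(4, Mul(Rational(1, 7), Mul(-3519, Rational(-1, 10687)))) = Add(4, Mul(Rational(1, 7), Rational(3519, 10687))) = Add(4, Rational(3519, 74809)) = Rational(302755, 74809) ≈ 4.0470)
Mul(Function('f')(0, D), b) = Mul(64, Rational(302755, 74809)) = Rational(19376320, 74809)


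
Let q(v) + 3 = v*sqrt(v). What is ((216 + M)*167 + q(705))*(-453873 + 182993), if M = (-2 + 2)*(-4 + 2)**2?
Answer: -9770370720 - 190970400*sqrt(705) ≈ -1.4841e+10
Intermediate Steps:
q(v) = -3 + v**(3/2) (q(v) = -3 + v*sqrt(v) = -3 + v**(3/2))
M = 0 (M = 0*(-2)**2 = 0*4 = 0)
((216 + M)*167 + q(705))*(-453873 + 182993) = ((216 + 0)*167 + (-3 + 705**(3/2)))*(-453873 + 182993) = (216*167 + (-3 + 705*sqrt(705)))*(-270880) = (36072 + (-3 + 705*sqrt(705)))*(-270880) = (36069 + 705*sqrt(705))*(-270880) = -9770370720 - 190970400*sqrt(705)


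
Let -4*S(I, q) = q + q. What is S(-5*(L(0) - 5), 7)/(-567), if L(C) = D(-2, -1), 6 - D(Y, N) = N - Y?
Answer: 1/162 ≈ 0.0061728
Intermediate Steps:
D(Y, N) = 6 + Y - N (D(Y, N) = 6 - (N - Y) = 6 + (Y - N) = 6 + Y - N)
L(C) = 5 (L(C) = 6 - 2 - 1*(-1) = 6 - 2 + 1 = 5)
S(I, q) = -q/2 (S(I, q) = -(q + q)/4 = -q/2)
S(-5*(L(0) - 5), 7)/(-567) = -½*7/(-567) = -7/2*(-1/567) = 1/162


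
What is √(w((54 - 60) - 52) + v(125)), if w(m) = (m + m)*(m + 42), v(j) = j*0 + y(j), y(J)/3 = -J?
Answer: √1481 ≈ 38.484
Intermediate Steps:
y(J) = -3*J (y(J) = 3*(-J) = -3*J)
v(j) = -3*j (v(j) = j*0 - 3*j = 0 - 3*j = -3*j)
w(m) = 2*m*(42 + m) (w(m) = (2*m)*(42 + m) = 2*m*(42 + m))
√(w((54 - 60) - 52) + v(125)) = √(2*((54 - 60) - 52)*(42 + ((54 - 60) - 52)) - 3*125) = √(2*(-6 - 52)*(42 + (-6 - 52)) - 375) = √(2*(-58)*(42 - 58) - 375) = √(2*(-58)*(-16) - 375) = √(1856 - 375) = √1481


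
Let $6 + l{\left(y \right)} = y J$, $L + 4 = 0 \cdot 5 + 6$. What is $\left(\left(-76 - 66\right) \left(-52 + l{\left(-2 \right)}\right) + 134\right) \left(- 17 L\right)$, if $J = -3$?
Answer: $-255612$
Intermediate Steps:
$L = 2$ ($L = -4 + \left(0 \cdot 5 + 6\right) = -4 + \left(0 + 6\right) = -4 + 6 = 2$)
$l{\left(y \right)} = -6 - 3 y$ ($l{\left(y \right)} = -6 + y \left(-3\right) = -6 - 3 y$)
$\left(\left(-76 - 66\right) \left(-52 + l{\left(-2 \right)}\right) + 134\right) \left(- 17 L\right) = \left(\left(-76 - 66\right) \left(-52 - 0\right) + 134\right) \left(\left(-17\right) 2\right) = \left(- 142 \left(-52 + \left(-6 + 6\right)\right) + 134\right) \left(-34\right) = \left(- 142 \left(-52 + 0\right) + 134\right) \left(-34\right) = \left(\left(-142\right) \left(-52\right) + 134\right) \left(-34\right) = \left(7384 + 134\right) \left(-34\right) = 7518 \left(-34\right) = -255612$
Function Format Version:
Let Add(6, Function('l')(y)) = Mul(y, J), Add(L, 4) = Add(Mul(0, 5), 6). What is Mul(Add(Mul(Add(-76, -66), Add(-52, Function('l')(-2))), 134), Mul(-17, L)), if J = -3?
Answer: -255612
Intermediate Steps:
L = 2 (L = Add(-4, Add(Mul(0, 5), 6)) = Add(-4, Add(0, 6)) = Add(-4, 6) = 2)
Function('l')(y) = Add(-6, Mul(-3, y)) (Function('l')(y) = Add(-6, Mul(y, -3)) = Add(-6, Mul(-3, y)))
Mul(Add(Mul(Add(-76, -66), Add(-52, Function('l')(-2))), 134), Mul(-17, L)) = Mul(Add(Mul(Add(-76, -66), Add(-52, Add(-6, Mul(-3, -2)))), 134), Mul(-17, 2)) = Mul(Add(Mul(-142, Add(-52, Add(-6, 6))), 134), -34) = Mul(Add(Mul(-142, Add(-52, 0)), 134), -34) = Mul(Add(Mul(-142, -52), 134), -34) = Mul(Add(7384, 134), -34) = Mul(7518, -34) = -255612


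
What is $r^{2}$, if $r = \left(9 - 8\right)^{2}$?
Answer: $1$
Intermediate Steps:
$r = 1$ ($r = 1^{2} = 1$)
$r^{2} = 1^{2} = 1$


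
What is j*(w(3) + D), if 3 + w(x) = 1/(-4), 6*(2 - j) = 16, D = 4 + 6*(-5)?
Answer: 39/2 ≈ 19.500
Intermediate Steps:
D = -26 (D = 4 - 30 = -26)
j = -⅔ (j = 2 - ⅙*16 = 2 - 8/3 = -⅔ ≈ -0.66667)
w(x) = -13/4 (w(x) = -3 + 1/(-4) = -3 - ¼ = -13/4)
j*(w(3) + D) = -2*(-13/4 - 26)/3 = -⅔*(-117/4) = 39/2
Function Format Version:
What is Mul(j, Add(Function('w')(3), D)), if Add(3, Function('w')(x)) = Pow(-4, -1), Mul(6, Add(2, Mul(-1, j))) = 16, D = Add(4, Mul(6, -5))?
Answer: Rational(39, 2) ≈ 19.500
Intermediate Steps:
D = -26 (D = Add(4, -30) = -26)
j = Rational(-2, 3) (j = Add(2, Mul(Rational(-1, 6), 16)) = Add(2, Rational(-8, 3)) = Rational(-2, 3) ≈ -0.66667)
Function('w')(x) = Rational(-13, 4) (Function('w')(x) = Add(-3, Pow(-4, -1)) = Add(-3, Rational(-1, 4)) = Rational(-13, 4))
Mul(j, Add(Function('w')(3), D)) = Mul(Rational(-2, 3), Add(Rational(-13, 4), -26)) = Mul(Rational(-2, 3), Rational(-117, 4)) = Rational(39, 2)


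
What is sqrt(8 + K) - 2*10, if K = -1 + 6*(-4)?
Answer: -20 + I*sqrt(17) ≈ -20.0 + 4.1231*I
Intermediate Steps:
K = -25 (K = -1 - 24 = -25)
sqrt(8 + K) - 2*10 = sqrt(8 - 25) - 2*10 = sqrt(-17) - 20 = I*sqrt(17) - 20 = -20 + I*sqrt(17)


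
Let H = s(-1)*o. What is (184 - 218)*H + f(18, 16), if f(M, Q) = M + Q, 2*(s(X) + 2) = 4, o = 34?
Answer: 34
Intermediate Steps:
s(X) = 0 (s(X) = -2 + (½)*4 = -2 + 2 = 0)
H = 0 (H = 0*34 = 0)
(184 - 218)*H + f(18, 16) = (184 - 218)*0 + (18 + 16) = -34*0 + 34 = 0 + 34 = 34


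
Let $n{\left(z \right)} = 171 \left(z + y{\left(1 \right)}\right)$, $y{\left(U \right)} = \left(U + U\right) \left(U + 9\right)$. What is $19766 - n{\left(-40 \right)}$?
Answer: $23186$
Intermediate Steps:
$y{\left(U \right)} = 2 U \left(9 + U\right)$
$n{\left(z \right)} = 3420 + 171 z$ ($n{\left(z \right)} = 171 \left(z + 2 \cdot 1 \left(9 + 1\right)\right) = 171 \left(z + 2 \cdot 1 \cdot 10\right) = 171 \left(z + 20\right) = 171 \left(20 + z\right) = 3420 + 171 z$)
$19766 - n{\left(-40 \right)} = 19766 - \left(3420 + 171 \left(-40\right)\right) = 19766 - \left(3420 - 6840\right) = 19766 - -3420 = 19766 + 3420 = 23186$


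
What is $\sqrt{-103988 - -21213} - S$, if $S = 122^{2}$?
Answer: $-14884 + 5 i \sqrt{3311} \approx -14884.0 + 287.71 i$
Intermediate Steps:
$S = 14884$
$\sqrt{-103988 - -21213} - S = \sqrt{-103988 - -21213} - 14884 = \sqrt{-103988 + \left(-44335 + 65548\right)} - 14884 = \sqrt{-103988 + 21213} - 14884 = \sqrt{-82775} - 14884 = 5 i \sqrt{3311} - 14884 = -14884 + 5 i \sqrt{3311}$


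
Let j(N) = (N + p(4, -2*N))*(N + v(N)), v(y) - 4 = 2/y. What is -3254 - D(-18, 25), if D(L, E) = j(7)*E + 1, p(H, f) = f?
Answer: -1280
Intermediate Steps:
v(y) = 4 + 2/y
j(N) = -N*(4 + N + 2/N) (j(N) = (N - 2*N)*(N + (4 + 2/N)) = (-N)*(4 + N + 2/N) = -N*(4 + N + 2/N))
D(L, E) = 1 - 79*E (D(L, E) = (-2 - 1*7² - 4*7)*E + 1 = (-2 - 1*49 - 28)*E + 1 = (-2 - 49 - 28)*E + 1 = -79*E + 1 = 1 - 79*E)
-3254 - D(-18, 25) = -3254 - (1 - 79*25) = -3254 - (1 - 1975) = -3254 - 1*(-1974) = -3254 + 1974 = -1280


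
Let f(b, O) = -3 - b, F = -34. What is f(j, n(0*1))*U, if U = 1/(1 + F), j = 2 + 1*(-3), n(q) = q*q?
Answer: 2/33 ≈ 0.060606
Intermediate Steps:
n(q) = q²
j = -1 (j = 2 - 3 = -1)
U = -1/33 (U = 1/(1 - 34) = 1/(-33) = -1/33 ≈ -0.030303)
f(j, n(0*1))*U = (-3 - 1*(-1))*(-1/33) = (-3 + 1)*(-1/33) = -2*(-1/33) = 2/33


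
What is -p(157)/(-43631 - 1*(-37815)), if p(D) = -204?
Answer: -51/1454 ≈ -0.035076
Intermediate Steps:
-p(157)/(-43631 - 1*(-37815)) = -(-204)/(-43631 - 1*(-37815)) = -(-204)/(-43631 + 37815) = -(-204)/(-5816) = -(-204)*(-1)/5816 = -1*51/1454 = -51/1454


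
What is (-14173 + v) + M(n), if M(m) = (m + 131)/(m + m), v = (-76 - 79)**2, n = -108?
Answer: 2128009/216 ≈ 9851.9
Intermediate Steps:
v = 24025 (v = (-155)**2 = 24025)
M(m) = (131 + m)/(2*m) (M(m) = (131 + m)/((2*m)) = (131 + m)*(1/(2*m)) = (131 + m)/(2*m))
(-14173 + v) + M(n) = (-14173 + 24025) + (1/2)*(131 - 108)/(-108) = 9852 + (1/2)*(-1/108)*23 = 9852 - 23/216 = 2128009/216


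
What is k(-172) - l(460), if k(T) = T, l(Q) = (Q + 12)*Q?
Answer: -217292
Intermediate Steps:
l(Q) = Q*(12 + Q) (l(Q) = (12 + Q)*Q = Q*(12 + Q))
k(-172) - l(460) = -172 - 460*(12 + 460) = -172 - 460*472 = -172 - 1*217120 = -172 - 217120 = -217292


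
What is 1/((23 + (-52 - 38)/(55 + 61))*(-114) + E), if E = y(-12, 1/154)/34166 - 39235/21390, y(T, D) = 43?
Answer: -1059675573/2686685270699 ≈ -0.00039442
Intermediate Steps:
E = -66979162/36540537 (E = 43/34166 - 39235/21390 = 43*(1/34166) - 39235*1/21390 = 43/34166 - 7847/4278 = -66979162/36540537 ≈ -1.8330)
1/((23 + (-52 - 38)/(55 + 61))*(-114) + E) = 1/((23 + (-52 - 38)/(55 + 61))*(-114) - 66979162/36540537) = 1/((23 - 90/116)*(-114) - 66979162/36540537) = 1/((23 - 90*1/116)*(-114) - 66979162/36540537) = 1/((23 - 45/58)*(-114) - 66979162/36540537) = 1/((1289/58)*(-114) - 66979162/36540537) = 1/(-73473/29 - 66979162/36540537) = 1/(-2686685270699/1059675573) = -1059675573/2686685270699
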